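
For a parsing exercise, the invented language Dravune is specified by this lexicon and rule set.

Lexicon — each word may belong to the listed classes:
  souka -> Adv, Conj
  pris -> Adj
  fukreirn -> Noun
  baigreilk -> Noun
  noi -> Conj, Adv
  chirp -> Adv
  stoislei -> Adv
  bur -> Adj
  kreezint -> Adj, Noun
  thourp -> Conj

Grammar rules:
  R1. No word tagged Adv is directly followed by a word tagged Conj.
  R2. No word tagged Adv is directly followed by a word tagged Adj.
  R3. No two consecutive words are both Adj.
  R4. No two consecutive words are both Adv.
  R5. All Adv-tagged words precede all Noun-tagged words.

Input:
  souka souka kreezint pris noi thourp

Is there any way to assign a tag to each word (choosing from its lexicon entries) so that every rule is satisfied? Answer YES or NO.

Candidates per position — 1:souka {Adv,Conj}; 2:souka {Adv,Conj}; 3:kreezint {Adj,Noun}; 4:pris {Adj}; 5:noi {Conj,Adv}; 6:thourp {Conj}.
One satisfying assignment: Conj Conj Noun Adj Conj Conj.
Verifying each rule — rule 1 satisfied; rule 2 satisfied; rule 3 satisfied; rule 4 satisfied; rule 5 satisfied.

YES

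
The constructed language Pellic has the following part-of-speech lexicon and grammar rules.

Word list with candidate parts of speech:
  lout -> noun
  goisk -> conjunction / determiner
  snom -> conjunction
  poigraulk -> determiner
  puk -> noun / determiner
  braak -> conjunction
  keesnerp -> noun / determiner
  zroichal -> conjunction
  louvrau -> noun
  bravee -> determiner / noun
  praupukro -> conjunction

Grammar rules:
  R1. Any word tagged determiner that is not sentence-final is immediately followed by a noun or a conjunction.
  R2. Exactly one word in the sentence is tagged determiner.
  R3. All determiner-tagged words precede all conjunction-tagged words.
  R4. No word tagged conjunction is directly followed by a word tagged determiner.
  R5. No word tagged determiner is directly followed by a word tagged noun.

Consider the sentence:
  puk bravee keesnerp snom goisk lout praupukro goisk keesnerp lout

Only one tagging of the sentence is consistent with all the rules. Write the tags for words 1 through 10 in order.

Candidates per position — 1:puk {noun,determiner}; 2:bravee {determiner,noun}; 3:keesnerp {noun,determiner}; 4:snom {conjunction}; 5:goisk {conjunction,determiner}; 6:lout {noun}; 7:praupukro {conjunction}; 8:goisk {conjunction,determiner}; 9:keesnerp {noun,determiner}; 10:lout {noun}.
If word 5 were determiner, no tagging could satisfy rule 3; so word 5 is conjunction.
If word 8 were determiner, no tagging could satisfy rule 3; so word 8 is conjunction.
If word 9 were determiner, no tagging could satisfy rule 3; so word 9 is noun.
The remaining ambiguous positions (1, 2, 3) are resolved jointly — only one combination satisfies every rule.
The only consistent sequence is: noun noun determiner conjunction conjunction noun conjunction conjunction noun noun.
Rule-by-rule: rule 1 holds; rule 2 holds; rule 3 holds; rule 4 holds; rule 5 holds.

noun noun determiner conjunction conjunction noun conjunction conjunction noun noun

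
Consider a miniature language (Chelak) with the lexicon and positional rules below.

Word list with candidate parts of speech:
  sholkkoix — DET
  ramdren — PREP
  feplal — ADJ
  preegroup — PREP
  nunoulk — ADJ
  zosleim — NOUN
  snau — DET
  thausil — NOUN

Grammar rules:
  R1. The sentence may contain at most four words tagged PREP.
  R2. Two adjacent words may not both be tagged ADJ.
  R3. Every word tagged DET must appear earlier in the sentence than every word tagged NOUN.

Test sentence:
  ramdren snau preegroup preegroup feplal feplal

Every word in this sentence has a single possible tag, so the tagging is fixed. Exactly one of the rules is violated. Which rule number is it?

Fixed tagging: PREP DET PREP PREP ADJ ADJ.
Checking each rule: R1 ✓, R2 ✗, R3 ✓.
Only rule 2 fails.

2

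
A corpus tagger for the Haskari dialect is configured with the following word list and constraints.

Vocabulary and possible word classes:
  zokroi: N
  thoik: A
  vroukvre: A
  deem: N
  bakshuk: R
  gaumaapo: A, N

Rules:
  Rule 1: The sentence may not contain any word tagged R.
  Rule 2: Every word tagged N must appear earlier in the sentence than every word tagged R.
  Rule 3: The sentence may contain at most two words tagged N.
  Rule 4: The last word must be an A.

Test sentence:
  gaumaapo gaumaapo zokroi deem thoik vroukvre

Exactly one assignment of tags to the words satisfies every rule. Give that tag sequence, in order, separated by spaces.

Candidates per position — 1:gaumaapo {A,N}; 2:gaumaapo {A,N}; 3:zokroi {N}; 4:deem {N}; 5:thoik {A}; 6:vroukvre {A}.
If word 1 were N, no tagging could satisfy rule 3; so word 1 is A.
If word 2 were N, no tagging could satisfy rule 3; so word 2 is A.
The only consistent sequence is: A A N N A A.
Check: rule 1 holds; rule 2 holds; rule 3 holds; rule 4 holds.

A A N N A A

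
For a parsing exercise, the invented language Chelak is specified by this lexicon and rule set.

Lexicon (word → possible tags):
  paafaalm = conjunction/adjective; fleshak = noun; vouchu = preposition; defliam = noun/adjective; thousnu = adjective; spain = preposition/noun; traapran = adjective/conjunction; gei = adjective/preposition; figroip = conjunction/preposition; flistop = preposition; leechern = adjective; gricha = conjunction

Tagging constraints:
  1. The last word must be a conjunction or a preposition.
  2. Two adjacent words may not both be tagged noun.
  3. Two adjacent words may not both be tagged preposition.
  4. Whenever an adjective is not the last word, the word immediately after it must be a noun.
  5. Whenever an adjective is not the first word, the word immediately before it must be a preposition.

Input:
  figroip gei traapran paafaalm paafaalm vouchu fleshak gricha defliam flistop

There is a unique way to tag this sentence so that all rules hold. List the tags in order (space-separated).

Candidates per position — 1:figroip {conjunction,preposition}; 2:gei {adjective,preposition}; 3:traapran {adjective,conjunction}; 4:paafaalm {conjunction,adjective}; 5:paafaalm {conjunction,adjective}; 6:vouchu {preposition}; 7:fleshak {noun}; 8:gricha {conjunction}; 9:defliam {noun,adjective}; 10:flistop {preposition}.
Position 2: tagging it adjective would leave rule 4 unsatisfiable, so it must be preposition.
Position 3: tagging it adjective would leave rule 4 unsatisfiable, so it must be conjunction.
Position 4: tagging it adjective would leave rule 4 unsatisfiable, so it must be conjunction.
Position 5: tagging it adjective would leave rule 4 unsatisfiable, so it must be conjunction.
Position 9: tagging it adjective would leave rule 4 unsatisfiable, so it must be noun.
Position 1: tagging it preposition would leave rule 3 unsatisfiable, so it must be conjunction.
That leaves exactly one tagging: conjunction preposition conjunction conjunction conjunction preposition noun conjunction noun preposition.
Check: rule 1 holds; rule 2 holds; rule 3 holds; rule 4 holds; rule 5 holds.

conjunction preposition conjunction conjunction conjunction preposition noun conjunction noun preposition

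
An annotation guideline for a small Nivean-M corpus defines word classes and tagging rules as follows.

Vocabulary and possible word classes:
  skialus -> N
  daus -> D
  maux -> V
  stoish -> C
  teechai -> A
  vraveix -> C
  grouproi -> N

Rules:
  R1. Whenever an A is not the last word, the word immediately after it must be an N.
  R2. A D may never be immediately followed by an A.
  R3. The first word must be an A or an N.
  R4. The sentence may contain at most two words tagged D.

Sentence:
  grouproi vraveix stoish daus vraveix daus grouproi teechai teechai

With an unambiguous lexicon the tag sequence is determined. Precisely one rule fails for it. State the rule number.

Fixed tagging: N C C D C D N A A.
Rule check: R1 ✗, R2 ✓, R3 ✓, R4 ✓.
Only rule 1 fails.

1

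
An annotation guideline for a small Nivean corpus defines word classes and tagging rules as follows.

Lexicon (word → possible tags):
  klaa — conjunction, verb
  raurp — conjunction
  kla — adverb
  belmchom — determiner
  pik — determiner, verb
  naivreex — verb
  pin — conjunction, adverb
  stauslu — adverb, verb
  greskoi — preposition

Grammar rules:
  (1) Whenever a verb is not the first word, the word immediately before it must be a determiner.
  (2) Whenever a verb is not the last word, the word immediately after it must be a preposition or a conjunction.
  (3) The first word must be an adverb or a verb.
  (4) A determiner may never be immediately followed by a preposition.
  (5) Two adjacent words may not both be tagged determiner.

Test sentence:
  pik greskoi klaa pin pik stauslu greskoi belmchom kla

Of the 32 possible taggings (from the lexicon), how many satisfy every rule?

4

Candidates per position — 1:pik {determiner,verb}; 2:greskoi {preposition}; 3:klaa {conjunction,verb}; 4:pin {conjunction,adverb}; 5:pik {determiner,verb}; 6:stauslu {adverb,verb}; 7:greskoi {preposition}; 8:belmchom {determiner}; 9:kla {adverb}.
There are 32 candidate sequences in total.
The sequences that satisfy every rule: verb preposition conjunction conjunction determiner adverb preposition determiner adverb; verb preposition conjunction conjunction determiner verb preposition determiner adverb; verb preposition conjunction adverb determiner adverb preposition determiner adverb; verb preposition conjunction adverb determiner verb preposition determiner adverb.
Count = 4.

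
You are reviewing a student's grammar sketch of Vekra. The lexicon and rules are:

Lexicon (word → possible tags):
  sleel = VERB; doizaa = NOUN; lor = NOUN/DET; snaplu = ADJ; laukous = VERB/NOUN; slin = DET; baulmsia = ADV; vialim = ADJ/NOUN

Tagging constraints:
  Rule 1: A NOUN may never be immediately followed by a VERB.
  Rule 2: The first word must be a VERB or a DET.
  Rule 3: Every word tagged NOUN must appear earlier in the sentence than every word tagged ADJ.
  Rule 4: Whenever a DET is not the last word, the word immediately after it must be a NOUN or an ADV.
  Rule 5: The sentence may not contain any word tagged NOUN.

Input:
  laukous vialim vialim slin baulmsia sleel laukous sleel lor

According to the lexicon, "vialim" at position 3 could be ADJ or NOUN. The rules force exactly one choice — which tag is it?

Candidates per position — 1:laukous {VERB,NOUN}; 2:vialim {ADJ,NOUN}; 3:vialim {ADJ,NOUN}; 4:slin {DET}; 5:baulmsia {ADV}; 6:sleel {VERB}; 7:laukous {VERB,NOUN}; 8:sleel {VERB}; 9:lor {NOUN,DET}.
At position 1, choosing NOUN makes rule 2 impossible to satisfy; hence VERB.
At position 2, choosing NOUN makes rule 5 impossible to satisfy; hence ADJ.
At position 3, choosing NOUN makes rule 3 impossible to satisfy; hence ADJ.
At position 7, choosing NOUN makes rule 1 impossible to satisfy; hence VERB.
At position 9, choosing NOUN makes rule 3 impossible to satisfy; hence DET.
The only consistent sequence is: VERB ADJ ADJ DET ADV VERB VERB VERB DET.
Rule-by-rule: rule 1 ok; rule 2 ok; rule 3 ok; rule 4 ok; rule 5 ok.

ADJ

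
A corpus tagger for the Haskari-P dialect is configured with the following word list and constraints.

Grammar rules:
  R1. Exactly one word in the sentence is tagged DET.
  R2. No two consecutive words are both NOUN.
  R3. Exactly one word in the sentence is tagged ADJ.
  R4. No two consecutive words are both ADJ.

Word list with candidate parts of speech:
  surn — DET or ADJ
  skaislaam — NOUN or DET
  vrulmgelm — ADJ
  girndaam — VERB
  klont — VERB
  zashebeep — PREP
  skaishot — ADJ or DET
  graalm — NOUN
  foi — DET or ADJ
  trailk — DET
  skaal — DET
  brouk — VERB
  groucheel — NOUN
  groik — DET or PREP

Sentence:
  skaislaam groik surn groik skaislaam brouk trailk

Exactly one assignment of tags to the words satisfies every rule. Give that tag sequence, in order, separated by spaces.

Candidates per position — 1:skaislaam {NOUN,DET}; 2:groik {DET,PREP}; 3:surn {DET,ADJ}; 4:groik {DET,PREP}; 5:skaislaam {NOUN,DET}; 6:brouk {VERB}; 7:trailk {DET}.
At position 1, choosing DET makes rule 1 impossible to satisfy; hence NOUN.
At position 2, choosing DET makes rule 1 impossible to satisfy; hence PREP.
At position 3, choosing DET makes rule 1 impossible to satisfy; hence ADJ.
At position 4, choosing DET makes rule 1 impossible to satisfy; hence PREP.
At position 5, choosing DET makes rule 1 impossible to satisfy; hence NOUN.
So the tagging must be: NOUN PREP ADJ PREP NOUN VERB DET.
Check: rule 1 holds; rule 2 holds; rule 3 holds; rule 4 holds.

NOUN PREP ADJ PREP NOUN VERB DET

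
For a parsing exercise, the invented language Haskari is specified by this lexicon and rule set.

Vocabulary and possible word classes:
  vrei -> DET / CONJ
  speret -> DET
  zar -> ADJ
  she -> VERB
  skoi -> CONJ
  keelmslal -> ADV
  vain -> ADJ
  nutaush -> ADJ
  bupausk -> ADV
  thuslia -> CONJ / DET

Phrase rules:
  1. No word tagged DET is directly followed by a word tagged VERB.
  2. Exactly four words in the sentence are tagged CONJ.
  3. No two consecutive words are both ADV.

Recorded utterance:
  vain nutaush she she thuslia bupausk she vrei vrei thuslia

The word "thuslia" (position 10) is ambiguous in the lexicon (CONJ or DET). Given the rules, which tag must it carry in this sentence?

Candidates per position — 1:vain {ADJ}; 2:nutaush {ADJ}; 3:she {VERB}; 4:she {VERB}; 5:thuslia {CONJ,DET}; 6:bupausk {ADV}; 7:she {VERB}; 8:vrei {DET,CONJ}; 9:vrei {DET,CONJ}; 10:thuslia {CONJ,DET}.
Position 5: tagging it DET would leave rule 2 unsatisfiable, so it must be CONJ.
Position 8: tagging it DET would leave rule 2 unsatisfiable, so it must be CONJ.
Position 9: tagging it DET would leave rule 2 unsatisfiable, so it must be CONJ.
Position 10: tagging it DET would leave rule 2 unsatisfiable, so it must be CONJ.
That leaves exactly one tagging: ADJ ADJ VERB VERB CONJ ADV VERB CONJ CONJ CONJ.
Verifying each rule — rule 1 ok; rule 2 ok; rule 3 ok.

CONJ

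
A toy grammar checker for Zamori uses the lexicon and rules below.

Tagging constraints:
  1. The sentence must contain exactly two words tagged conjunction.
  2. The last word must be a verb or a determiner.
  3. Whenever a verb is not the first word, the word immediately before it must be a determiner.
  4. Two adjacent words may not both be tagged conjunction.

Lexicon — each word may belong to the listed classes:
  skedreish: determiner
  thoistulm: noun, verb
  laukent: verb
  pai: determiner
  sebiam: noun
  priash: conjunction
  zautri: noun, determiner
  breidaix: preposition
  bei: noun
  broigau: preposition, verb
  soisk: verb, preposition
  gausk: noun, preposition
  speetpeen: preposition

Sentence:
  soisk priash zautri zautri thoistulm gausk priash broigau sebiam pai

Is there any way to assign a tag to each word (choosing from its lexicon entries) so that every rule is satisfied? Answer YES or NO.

Candidates per position — 1:soisk {verb,preposition}; 2:priash {conjunction}; 3:zautri {noun,determiner}; 4:zautri {noun,determiner}; 5:thoistulm {noun,verb}; 6:gausk {noun,preposition}; 7:priash {conjunction}; 8:broigau {preposition,verb}; 9:sebiam {noun}; 10:pai {determiner}.
One satisfying assignment: preposition conjunction noun noun noun preposition conjunction preposition noun determiner.
Checking: rule 1 satisfied; rule 2 satisfied; rule 3 satisfied; rule 4 satisfied.

YES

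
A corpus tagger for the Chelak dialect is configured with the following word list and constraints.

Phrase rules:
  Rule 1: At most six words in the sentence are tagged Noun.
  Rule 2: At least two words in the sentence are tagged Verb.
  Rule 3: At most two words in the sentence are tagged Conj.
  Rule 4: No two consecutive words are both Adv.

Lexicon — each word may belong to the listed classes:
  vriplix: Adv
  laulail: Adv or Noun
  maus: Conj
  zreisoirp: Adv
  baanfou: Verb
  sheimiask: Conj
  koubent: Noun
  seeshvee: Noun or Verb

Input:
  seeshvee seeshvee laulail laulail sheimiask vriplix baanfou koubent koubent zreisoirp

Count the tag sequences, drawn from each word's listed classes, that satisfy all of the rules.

9

Candidates per position — 1:seeshvee {Noun,Verb}; 2:seeshvee {Noun,Verb}; 3:laulail {Adv,Noun}; 4:laulail {Adv,Noun}; 5:sheimiask {Conj}; 6:vriplix {Adv}; 7:baanfou {Verb}; 8:koubent {Noun}; 9:koubent {Noun}; 10:zreisoirp {Adv}.
There are 16 candidate sequences in total.
Checking each against the rules leaves 9 sequences.
Count = 9.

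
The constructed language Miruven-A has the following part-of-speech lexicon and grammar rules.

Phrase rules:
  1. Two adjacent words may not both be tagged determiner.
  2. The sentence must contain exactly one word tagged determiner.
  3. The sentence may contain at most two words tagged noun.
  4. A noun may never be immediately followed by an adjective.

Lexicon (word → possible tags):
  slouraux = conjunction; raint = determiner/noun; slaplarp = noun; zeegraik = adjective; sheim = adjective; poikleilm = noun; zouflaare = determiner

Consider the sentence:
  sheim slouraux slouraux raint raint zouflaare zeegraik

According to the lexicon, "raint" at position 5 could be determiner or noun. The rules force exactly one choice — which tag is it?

noun

Candidates per position — 1:sheim {adjective}; 2:slouraux {conjunction}; 3:slouraux {conjunction}; 4:raint {determiner,noun}; 5:raint {determiner,noun}; 6:zouflaare {determiner}; 7:zeegraik {adjective}.
Word 4 cannot be determiner — rule 2 would then fail for every completion. It is noun.
Word 5 cannot be determiner — rule 1 would then fail for every completion. It is noun.
The only consistent sequence is: adjective conjunction conjunction noun noun determiner adjective.
Check: rule 1 holds; rule 2 holds; rule 3 holds; rule 4 holds.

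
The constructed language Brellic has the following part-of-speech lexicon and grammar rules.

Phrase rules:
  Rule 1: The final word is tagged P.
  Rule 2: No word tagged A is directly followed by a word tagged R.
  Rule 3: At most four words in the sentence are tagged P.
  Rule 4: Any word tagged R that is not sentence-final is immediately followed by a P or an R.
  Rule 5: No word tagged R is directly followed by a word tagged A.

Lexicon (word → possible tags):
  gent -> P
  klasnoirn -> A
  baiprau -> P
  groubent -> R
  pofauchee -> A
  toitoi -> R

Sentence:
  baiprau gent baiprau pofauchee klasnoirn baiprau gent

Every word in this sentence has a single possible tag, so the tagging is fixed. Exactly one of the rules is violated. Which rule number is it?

3

Fixed tagging: P P P A A P P.
Applying the rules: R1 ok, R2 ok, R3 fails, R4 ok, R5 ok.
Only rule 3 fails.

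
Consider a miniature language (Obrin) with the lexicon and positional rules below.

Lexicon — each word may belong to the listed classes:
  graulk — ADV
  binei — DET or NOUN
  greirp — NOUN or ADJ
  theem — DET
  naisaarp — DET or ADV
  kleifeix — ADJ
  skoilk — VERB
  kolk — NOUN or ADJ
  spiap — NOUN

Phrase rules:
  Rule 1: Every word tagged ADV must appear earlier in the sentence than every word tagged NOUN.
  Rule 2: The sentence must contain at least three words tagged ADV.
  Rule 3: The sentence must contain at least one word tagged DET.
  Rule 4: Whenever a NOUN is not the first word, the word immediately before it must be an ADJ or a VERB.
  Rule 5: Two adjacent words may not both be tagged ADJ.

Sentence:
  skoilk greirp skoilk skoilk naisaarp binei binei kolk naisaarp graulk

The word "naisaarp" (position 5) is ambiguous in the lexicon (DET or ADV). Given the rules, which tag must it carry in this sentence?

Candidates per position — 1:skoilk {VERB}; 2:greirp {NOUN,ADJ}; 3:skoilk {VERB}; 4:skoilk {VERB}; 5:naisaarp {DET,ADV}; 6:binei {DET,NOUN}; 7:binei {DET,NOUN}; 8:kolk {NOUN,ADJ}; 9:naisaarp {DET,ADV}; 10:graulk {ADV}.
Word 2 cannot be NOUN — rule 1 would then fail for every completion. It is ADJ.
Word 5 cannot be DET — rule 2 would then fail for every completion. It is ADV.
Word 6 cannot be NOUN — rule 1 would then fail for every completion. It is DET.
Word 7 cannot be NOUN — rule 1 would then fail for every completion. It is DET.
Word 8 cannot be NOUN — rule 1 would then fail for every completion. It is ADJ.
Word 9 cannot be DET — rule 2 would then fail for every completion. It is ADV.
That leaves exactly one tagging: VERB ADJ VERB VERB ADV DET DET ADJ ADV ADV.
Verifying each rule — rule 1 satisfied; rule 2 satisfied; rule 3 satisfied; rule 4 satisfied; rule 5 satisfied.

ADV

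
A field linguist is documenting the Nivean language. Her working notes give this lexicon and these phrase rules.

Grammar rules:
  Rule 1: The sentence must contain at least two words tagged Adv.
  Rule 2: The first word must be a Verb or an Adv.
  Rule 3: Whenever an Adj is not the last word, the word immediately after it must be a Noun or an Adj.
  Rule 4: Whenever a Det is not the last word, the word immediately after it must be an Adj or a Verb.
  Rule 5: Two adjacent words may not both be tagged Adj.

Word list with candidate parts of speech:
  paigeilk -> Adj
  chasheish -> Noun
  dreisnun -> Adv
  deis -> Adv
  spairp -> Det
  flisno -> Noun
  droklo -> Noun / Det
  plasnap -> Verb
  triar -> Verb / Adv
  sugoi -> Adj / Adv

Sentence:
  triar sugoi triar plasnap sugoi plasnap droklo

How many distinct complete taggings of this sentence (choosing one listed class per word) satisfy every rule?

Candidates per position — 1:triar {Verb,Adv}; 2:sugoi {Adj,Adv}; 3:triar {Verb,Adv}; 4:plasnap {Verb}; 5:sugoi {Adj,Adv}; 6:plasnap {Verb}; 7:droklo {Noun,Det}.
There are 32 candidate sequences in total.
Checking each against the rules leaves 8 sequences.
Count = 8.

8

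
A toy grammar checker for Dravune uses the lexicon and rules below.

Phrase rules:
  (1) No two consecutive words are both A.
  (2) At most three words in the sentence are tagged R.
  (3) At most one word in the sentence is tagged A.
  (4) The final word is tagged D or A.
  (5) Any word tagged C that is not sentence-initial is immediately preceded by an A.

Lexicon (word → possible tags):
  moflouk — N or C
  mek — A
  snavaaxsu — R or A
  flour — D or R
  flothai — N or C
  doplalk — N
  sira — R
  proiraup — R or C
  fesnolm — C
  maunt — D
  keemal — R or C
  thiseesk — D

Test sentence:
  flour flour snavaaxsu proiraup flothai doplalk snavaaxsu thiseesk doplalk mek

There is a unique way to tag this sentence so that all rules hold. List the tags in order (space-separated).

Candidates per position — 1:flour {D,R}; 2:flour {D,R}; 3:snavaaxsu {R,A}; 4:proiraup {R,C}; 5:flothai {N,C}; 6:doplalk {N}; 7:snavaaxsu {R,A}; 8:thiseesk {D}; 9:doplalk {N}; 10:mek {A}.
If word 3 were A, no tagging could satisfy rule 3; so word 3 is R.
If word 4 were C, no tagging could satisfy rule 5; so word 4 is R.
If word 5 were C, no tagging could satisfy rule 5; so word 5 is N.
If word 7 were A, no tagging could satisfy rule 3; so word 7 is R.
If word 1 were R, no tagging could satisfy rule 2; so word 1 is D.
If word 2 were R, no tagging could satisfy rule 2; so word 2 is D.
That leaves exactly one tagging: D D R R N N R D N A.
Verifying each rule — rule 1 holds; rule 2 holds; rule 3 holds; rule 4 holds; rule 5 holds.

D D R R N N R D N A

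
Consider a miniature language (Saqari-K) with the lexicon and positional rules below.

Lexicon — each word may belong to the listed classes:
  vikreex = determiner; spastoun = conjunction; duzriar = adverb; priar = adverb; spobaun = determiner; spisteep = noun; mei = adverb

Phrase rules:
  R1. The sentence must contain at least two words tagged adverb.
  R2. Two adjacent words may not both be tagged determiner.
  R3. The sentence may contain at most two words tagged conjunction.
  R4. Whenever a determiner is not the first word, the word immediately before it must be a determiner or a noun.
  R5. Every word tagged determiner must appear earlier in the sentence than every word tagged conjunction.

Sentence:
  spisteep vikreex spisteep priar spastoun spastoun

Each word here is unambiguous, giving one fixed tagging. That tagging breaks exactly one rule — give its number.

Fixed tagging: noun determiner noun adverb conjunction conjunction.
Rule check: R1 fails, R2 ok, R3 ok, R4 ok, R5 ok.
Only rule 1 fails.

1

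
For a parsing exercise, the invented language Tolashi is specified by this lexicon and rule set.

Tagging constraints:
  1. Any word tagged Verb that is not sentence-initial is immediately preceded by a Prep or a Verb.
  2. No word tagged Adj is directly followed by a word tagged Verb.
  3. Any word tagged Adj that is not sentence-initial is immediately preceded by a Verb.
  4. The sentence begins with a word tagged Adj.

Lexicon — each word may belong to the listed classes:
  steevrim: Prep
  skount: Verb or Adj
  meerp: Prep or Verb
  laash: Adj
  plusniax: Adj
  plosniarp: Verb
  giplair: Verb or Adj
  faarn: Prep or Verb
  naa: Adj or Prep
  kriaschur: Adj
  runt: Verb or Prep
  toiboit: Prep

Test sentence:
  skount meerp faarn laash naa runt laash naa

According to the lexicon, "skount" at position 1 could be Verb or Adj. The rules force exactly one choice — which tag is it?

Adj

Candidates per position — 1:skount {Verb,Adj}; 2:meerp {Prep,Verb}; 3:faarn {Prep,Verb}; 4:laash {Adj}; 5:naa {Adj,Prep}; 6:runt {Verb,Prep}; 7:laash {Adj}; 8:naa {Adj,Prep}.
If word 1 were Verb, no tagging could satisfy rule 4; so word 1 is Adj.
If word 2 were Verb, no tagging could satisfy rule 1; so word 2 is Prep.
If word 3 were Prep, no tagging could satisfy rule 3; so word 3 is Verb.
If word 5 were Adj, no tagging could satisfy rule 3; so word 5 is Prep.
If word 6 were Prep, no tagging could satisfy rule 3; so word 6 is Verb.
If word 8 were Adj, no tagging could satisfy rule 3; so word 8 is Prep.
The only consistent sequence is: Adj Prep Verb Adj Prep Verb Adj Prep.
Rule-by-rule: rule 1 ok; rule 2 ok; rule 3 ok; rule 4 ok.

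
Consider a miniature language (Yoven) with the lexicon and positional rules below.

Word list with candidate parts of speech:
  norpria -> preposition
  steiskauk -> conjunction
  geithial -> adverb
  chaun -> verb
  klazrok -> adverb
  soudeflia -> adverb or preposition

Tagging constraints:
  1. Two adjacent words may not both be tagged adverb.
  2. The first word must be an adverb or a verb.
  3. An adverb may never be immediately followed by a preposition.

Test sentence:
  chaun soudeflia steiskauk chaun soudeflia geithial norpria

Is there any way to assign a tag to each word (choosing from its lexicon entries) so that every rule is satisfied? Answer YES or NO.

Candidates per position — 1:chaun {verb}; 2:soudeflia {adverb,preposition}; 3:steiskauk {conjunction}; 4:chaun {verb}; 5:soudeflia {adverb,preposition}; 6:geithial {adverb}; 7:norpria {preposition}.
Rule 3 cannot be satisfied by any choice of tags from the lexicon.
So there is no consistent tagging.

NO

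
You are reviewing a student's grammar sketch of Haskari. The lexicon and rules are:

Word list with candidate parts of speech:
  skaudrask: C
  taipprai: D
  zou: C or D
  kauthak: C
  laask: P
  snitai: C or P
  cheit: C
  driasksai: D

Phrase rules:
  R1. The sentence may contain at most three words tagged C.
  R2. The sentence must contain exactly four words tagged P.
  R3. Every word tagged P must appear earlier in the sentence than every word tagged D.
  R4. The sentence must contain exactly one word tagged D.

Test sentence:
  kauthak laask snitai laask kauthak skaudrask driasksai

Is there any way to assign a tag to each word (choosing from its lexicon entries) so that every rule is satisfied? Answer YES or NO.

NO

Candidates per position — 1:kauthak {C}; 2:laask {P}; 3:snitai {C,P}; 4:laask {P}; 5:kauthak {C}; 6:skaudrask {C}; 7:driasksai {D}.
Rule 2 cannot be satisfied by any choice of tags from the lexicon.
So there is no consistent tagging.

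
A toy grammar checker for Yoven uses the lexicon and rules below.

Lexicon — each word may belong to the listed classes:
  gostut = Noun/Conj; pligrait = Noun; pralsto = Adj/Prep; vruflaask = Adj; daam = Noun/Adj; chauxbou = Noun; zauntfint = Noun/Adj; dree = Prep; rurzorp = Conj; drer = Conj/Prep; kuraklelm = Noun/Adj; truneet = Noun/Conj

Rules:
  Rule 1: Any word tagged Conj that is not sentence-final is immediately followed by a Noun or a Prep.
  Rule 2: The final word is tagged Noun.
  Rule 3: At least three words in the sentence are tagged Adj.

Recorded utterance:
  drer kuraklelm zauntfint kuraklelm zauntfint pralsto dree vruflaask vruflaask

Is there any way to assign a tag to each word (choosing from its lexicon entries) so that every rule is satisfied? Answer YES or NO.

Candidates per position — 1:drer {Conj,Prep}; 2:kuraklelm {Noun,Adj}; 3:zauntfint {Noun,Adj}; 4:kuraklelm {Noun,Adj}; 5:zauntfint {Noun,Adj}; 6:pralsto {Adj,Prep}; 7:dree {Prep}; 8:vruflaask {Adj}; 9:vruflaask {Adj}.
Rule 2 cannot be satisfied by any choice of tags from the lexicon.
So there is no consistent tagging.

NO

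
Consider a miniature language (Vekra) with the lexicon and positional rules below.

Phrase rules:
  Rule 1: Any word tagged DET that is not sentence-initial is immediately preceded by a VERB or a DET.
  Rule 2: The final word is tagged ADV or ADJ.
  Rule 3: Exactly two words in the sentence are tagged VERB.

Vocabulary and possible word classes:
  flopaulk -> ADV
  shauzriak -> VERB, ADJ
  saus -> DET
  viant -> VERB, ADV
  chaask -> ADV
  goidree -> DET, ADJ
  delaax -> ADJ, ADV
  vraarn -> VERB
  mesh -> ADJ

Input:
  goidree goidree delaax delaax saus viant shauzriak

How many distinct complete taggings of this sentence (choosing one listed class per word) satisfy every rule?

0

Candidates per position — 1:goidree {DET,ADJ}; 2:goidree {DET,ADJ}; 3:delaax {ADJ,ADV}; 4:delaax {ADJ,ADV}; 5:saus {DET}; 6:viant {VERB,ADV}; 7:shauzriak {VERB,ADJ}.
There are 64 candidate sequences in total.
Rule 1 cannot be satisfied by any choice of tags from the lexicon.
So there is no consistent tagging.
Count = 0.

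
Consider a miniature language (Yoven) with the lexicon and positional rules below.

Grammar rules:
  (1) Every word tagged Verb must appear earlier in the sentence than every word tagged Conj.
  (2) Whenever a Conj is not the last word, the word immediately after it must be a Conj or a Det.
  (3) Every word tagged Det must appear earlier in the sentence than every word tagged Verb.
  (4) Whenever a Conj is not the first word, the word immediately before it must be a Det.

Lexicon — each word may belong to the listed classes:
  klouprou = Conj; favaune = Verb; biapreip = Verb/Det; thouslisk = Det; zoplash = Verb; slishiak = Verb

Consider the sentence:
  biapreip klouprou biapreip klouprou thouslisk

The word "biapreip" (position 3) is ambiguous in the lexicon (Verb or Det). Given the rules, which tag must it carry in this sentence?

Candidates per position — 1:biapreip {Verb,Det}; 2:klouprou {Conj}; 3:biapreip {Verb,Det}; 4:klouprou {Conj}; 5:thouslisk {Det}.
Word 1 cannot be Verb — rule 3 would then fail for every completion. It is Det.
Word 3 cannot be Verb — rule 1 would then fail for every completion. It is Det.
The only consistent sequence is: Det Conj Det Conj Det.
Verifying each rule — rule 1 ✓; rule 2 ✓; rule 3 ✓; rule 4 ✓.

Det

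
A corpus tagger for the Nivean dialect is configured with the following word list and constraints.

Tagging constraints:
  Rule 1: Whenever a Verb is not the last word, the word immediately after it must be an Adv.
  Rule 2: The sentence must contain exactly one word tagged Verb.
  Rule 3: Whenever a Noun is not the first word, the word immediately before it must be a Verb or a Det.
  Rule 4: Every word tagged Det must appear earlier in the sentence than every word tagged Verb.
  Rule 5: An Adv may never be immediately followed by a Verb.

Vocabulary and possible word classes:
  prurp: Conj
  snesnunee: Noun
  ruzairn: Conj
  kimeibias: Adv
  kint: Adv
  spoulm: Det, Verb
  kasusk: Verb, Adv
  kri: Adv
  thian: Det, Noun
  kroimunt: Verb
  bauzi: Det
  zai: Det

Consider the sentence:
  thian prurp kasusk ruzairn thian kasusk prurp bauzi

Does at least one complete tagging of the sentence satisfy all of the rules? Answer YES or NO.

Candidates per position — 1:thian {Det,Noun}; 2:prurp {Conj}; 3:kasusk {Verb,Adv}; 4:ruzairn {Conj}; 5:thian {Det,Noun}; 6:kasusk {Verb,Adv}; 7:prurp {Conj}; 8:bauzi {Det}.
Every candidate sequence violates at least one rule; no consistent tagging exists.

NO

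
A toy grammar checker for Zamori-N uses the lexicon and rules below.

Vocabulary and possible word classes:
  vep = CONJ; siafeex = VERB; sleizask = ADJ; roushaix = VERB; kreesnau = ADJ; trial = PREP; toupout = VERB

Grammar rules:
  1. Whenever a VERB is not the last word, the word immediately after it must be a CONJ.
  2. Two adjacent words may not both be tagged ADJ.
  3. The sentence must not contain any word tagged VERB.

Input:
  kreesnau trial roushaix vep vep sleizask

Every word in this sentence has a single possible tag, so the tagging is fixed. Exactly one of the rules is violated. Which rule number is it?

3

Fixed tagging: ADJ PREP VERB CONJ CONJ ADJ.
Rule check: R1 holds, R2 holds, R3 violated.
Only rule 3 fails.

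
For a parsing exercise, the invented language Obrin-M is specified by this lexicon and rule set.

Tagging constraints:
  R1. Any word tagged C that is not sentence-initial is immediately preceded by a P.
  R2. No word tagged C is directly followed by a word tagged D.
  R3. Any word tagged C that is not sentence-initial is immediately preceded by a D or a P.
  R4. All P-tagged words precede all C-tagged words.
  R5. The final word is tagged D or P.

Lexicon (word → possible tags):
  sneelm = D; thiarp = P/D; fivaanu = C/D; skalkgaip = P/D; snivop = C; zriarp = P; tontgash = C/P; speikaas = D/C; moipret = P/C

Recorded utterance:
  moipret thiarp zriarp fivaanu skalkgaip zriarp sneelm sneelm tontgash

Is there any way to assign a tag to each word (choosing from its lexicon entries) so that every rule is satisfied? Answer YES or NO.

YES

Candidates per position — 1:moipret {P,C}; 2:thiarp {P,D}; 3:zriarp {P}; 4:fivaanu {C,D}; 5:skalkgaip {P,D}; 6:zriarp {P}; 7:sneelm {D}; 8:sneelm {D}; 9:tontgash {C,P}.
One satisfying assignment: P D P D P P D D P.
Check: rule 1 ok; rule 2 ok; rule 3 ok; rule 4 ok; rule 5 ok.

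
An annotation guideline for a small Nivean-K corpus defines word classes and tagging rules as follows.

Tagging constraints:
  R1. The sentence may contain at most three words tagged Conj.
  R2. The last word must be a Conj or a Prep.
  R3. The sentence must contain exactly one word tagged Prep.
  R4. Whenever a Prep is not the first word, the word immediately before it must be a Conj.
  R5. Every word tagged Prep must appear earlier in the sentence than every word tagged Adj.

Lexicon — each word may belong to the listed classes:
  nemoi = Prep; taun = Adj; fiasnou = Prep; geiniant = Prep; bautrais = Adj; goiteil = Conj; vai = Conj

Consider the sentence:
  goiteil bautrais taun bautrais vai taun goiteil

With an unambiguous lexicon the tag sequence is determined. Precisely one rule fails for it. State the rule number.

3

Fixed tagging: Conj Adj Adj Adj Conj Adj Conj.
Rule check: R1 pass, R2 pass, R3 fail, R4 pass, R5 pass.
Only rule 3 fails.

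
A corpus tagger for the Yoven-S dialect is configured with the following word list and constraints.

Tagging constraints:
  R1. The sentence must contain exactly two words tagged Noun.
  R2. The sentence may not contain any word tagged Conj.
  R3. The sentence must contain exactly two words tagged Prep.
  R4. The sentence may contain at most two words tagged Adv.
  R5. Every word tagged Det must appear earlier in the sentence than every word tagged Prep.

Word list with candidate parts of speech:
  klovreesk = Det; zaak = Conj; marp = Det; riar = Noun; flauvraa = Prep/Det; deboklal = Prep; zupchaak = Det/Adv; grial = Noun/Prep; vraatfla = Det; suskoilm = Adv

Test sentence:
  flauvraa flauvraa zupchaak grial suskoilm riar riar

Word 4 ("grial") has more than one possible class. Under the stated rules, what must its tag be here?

Candidates per position — 1:flauvraa {Prep,Det}; 2:flauvraa {Prep,Det}; 3:zupchaak {Det,Adv}; 4:grial {Noun,Prep}; 5:suskoilm {Adv}; 6:riar {Noun}; 7:riar {Noun}.
If word 4 were Noun, no tagging could satisfy rule 1; so word 4 is Prep.
The remaining ambiguous positions (1, 2, 3) are resolved jointly — only one combination satisfies every rule.
That leaves exactly one tagging: Det Prep Adv Prep Adv Noun Noun.
Verifying each rule — rule 1 holds; rule 2 holds; rule 3 holds; rule 4 holds; rule 5 holds.

Prep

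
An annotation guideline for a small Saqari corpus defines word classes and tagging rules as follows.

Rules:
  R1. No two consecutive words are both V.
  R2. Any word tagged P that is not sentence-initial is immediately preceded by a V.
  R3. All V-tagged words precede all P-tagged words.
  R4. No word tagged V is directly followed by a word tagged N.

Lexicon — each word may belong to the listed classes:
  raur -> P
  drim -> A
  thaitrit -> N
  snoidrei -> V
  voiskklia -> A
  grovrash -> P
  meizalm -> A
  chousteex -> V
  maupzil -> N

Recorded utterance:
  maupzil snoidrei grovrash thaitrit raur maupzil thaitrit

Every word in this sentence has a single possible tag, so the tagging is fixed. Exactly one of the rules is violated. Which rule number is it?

Fixed tagging: N V P N P N N.
Applying the rules: R1 holds, R2 violated, R3 holds, R4 holds.
Only rule 2 fails.

2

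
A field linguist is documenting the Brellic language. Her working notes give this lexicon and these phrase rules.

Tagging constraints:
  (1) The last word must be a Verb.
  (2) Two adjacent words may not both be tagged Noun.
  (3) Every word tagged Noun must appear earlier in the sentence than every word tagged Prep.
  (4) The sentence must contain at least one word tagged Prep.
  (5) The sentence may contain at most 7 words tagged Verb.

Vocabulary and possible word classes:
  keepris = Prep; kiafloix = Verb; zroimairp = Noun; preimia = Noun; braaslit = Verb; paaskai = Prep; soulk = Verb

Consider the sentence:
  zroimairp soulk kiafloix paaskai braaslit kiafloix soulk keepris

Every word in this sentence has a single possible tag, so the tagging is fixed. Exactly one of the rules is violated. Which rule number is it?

Fixed tagging: Noun Verb Verb Prep Verb Verb Verb Prep.
Applying the rules: R1 violated, R2 holds, R3 holds, R4 holds, R5 holds.
Only rule 1 fails.

1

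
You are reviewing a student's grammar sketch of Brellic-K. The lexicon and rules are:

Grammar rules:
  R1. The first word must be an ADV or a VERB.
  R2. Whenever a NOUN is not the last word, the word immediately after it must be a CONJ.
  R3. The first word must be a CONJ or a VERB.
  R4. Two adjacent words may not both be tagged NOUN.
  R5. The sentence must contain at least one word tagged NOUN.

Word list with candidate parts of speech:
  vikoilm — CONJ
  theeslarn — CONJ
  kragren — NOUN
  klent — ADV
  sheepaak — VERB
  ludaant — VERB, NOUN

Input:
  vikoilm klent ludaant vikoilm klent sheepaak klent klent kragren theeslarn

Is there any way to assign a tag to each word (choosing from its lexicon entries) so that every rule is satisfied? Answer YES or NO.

Candidates per position — 1:vikoilm {CONJ}; 2:klent {ADV}; 3:ludaant {VERB,NOUN}; 4:vikoilm {CONJ}; 5:klent {ADV}; 6:sheepaak {VERB}; 7:klent {ADV}; 8:klent {ADV}; 9:kragren {NOUN}; 10:theeslarn {CONJ}.
Rule 1 cannot be satisfied by any choice of tags from the lexicon.
So there is no consistent tagging.

NO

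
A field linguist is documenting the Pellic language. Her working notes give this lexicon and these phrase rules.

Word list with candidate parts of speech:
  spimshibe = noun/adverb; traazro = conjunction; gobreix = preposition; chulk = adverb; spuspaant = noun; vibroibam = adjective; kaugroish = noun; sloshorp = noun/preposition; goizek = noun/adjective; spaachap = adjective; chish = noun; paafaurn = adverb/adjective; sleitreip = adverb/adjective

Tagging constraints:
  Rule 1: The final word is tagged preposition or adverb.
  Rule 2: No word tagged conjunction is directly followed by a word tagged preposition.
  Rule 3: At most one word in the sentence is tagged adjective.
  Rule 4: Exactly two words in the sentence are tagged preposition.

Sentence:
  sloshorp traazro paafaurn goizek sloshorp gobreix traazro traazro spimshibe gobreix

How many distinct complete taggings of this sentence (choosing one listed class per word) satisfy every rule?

6

Candidates per position — 1:sloshorp {noun,preposition}; 2:traazro {conjunction}; 3:paafaurn {adverb,adjective}; 4:goizek {noun,adjective}; 5:sloshorp {noun,preposition}; 6:gobreix {preposition}; 7:traazro {conjunction}; 8:traazro {conjunction}; 9:spimshibe {noun,adverb}; 10:gobreix {preposition}.
There are 32 candidate sequences in total.
Checking each against the rules leaves 6 sequences.
Count = 6.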